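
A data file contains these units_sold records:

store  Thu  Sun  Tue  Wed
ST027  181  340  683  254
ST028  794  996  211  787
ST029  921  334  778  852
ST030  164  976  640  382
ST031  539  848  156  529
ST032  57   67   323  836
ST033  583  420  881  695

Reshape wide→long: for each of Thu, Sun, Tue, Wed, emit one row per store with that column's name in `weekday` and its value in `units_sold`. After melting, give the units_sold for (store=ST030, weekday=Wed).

Unpivoting turns each (store, wide-column) pair into one long row.
The wide cell at row ST030, column Wed holds 382, so the long row (ST030, Wed) has units_sold=382.

382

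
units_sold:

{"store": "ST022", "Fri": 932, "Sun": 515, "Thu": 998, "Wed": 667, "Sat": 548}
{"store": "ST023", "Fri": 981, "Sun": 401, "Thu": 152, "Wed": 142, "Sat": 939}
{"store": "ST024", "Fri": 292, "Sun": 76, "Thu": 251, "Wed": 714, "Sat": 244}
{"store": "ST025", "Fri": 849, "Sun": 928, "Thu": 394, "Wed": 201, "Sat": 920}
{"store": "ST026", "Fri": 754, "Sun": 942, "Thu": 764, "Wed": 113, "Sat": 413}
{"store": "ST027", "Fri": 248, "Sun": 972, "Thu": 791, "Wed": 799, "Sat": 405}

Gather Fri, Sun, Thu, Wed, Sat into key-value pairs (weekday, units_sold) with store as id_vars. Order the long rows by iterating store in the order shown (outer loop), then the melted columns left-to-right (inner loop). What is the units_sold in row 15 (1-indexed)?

244

30 rows total (6 × 5). Row 15: index ⌊(15-1)/5⌋ = 2 into store → ST024; (15-1) mod 5 = 4 into the melted columns → Sat.
So row 15 is (ST024, Sat, 244); units_sold = 244.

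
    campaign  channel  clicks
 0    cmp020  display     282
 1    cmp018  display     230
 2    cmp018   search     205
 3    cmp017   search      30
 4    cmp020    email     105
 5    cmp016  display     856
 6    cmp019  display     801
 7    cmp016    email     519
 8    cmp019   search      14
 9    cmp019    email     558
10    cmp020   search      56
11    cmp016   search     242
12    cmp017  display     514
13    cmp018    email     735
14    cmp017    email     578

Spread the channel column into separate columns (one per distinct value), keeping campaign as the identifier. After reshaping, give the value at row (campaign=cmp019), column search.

14

Wide layout: rows indexed by campaign, columns are the 3 distinct channel values (display, search, email).
Cell (campaign=cmp019, channel=search) draws from the long row where campaign=cmp019 and channel=search, which has clicks=14.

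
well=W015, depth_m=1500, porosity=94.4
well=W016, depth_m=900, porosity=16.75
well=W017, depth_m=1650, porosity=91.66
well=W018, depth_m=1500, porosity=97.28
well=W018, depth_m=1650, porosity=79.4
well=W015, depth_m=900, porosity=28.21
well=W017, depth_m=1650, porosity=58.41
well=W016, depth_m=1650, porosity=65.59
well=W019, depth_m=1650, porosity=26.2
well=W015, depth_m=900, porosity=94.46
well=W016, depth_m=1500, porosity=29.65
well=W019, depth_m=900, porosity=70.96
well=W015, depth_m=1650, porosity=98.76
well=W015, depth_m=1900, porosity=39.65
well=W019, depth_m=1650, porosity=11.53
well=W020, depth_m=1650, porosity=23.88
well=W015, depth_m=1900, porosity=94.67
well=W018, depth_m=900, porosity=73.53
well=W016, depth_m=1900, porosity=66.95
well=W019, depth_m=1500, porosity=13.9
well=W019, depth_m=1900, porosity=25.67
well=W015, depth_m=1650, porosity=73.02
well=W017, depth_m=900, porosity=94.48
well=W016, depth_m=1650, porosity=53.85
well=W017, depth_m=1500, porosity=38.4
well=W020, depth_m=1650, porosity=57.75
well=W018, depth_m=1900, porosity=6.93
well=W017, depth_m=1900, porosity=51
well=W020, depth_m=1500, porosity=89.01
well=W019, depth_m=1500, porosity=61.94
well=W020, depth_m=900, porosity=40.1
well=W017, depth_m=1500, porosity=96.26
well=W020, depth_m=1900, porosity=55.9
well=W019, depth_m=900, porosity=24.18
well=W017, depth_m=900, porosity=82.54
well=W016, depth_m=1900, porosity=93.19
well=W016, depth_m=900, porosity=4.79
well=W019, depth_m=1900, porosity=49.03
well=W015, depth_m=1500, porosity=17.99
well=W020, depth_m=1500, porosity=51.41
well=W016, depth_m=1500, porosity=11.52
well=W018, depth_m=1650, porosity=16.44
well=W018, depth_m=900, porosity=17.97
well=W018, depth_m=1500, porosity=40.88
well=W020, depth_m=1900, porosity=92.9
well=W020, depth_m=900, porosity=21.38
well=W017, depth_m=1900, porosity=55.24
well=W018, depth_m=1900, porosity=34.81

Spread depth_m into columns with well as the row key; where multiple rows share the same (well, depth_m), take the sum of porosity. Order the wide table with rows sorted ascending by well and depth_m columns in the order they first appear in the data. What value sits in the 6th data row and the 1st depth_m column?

140.42

With rows sorted ascending by well, row 6 is well=W020. depth_m columns in first-appearance order: 1500, 900, 1650, 1900; column 1 is 1500.
Long rows with well=W020, depth_m=1500: 89.01 + 51.41 = 140.42.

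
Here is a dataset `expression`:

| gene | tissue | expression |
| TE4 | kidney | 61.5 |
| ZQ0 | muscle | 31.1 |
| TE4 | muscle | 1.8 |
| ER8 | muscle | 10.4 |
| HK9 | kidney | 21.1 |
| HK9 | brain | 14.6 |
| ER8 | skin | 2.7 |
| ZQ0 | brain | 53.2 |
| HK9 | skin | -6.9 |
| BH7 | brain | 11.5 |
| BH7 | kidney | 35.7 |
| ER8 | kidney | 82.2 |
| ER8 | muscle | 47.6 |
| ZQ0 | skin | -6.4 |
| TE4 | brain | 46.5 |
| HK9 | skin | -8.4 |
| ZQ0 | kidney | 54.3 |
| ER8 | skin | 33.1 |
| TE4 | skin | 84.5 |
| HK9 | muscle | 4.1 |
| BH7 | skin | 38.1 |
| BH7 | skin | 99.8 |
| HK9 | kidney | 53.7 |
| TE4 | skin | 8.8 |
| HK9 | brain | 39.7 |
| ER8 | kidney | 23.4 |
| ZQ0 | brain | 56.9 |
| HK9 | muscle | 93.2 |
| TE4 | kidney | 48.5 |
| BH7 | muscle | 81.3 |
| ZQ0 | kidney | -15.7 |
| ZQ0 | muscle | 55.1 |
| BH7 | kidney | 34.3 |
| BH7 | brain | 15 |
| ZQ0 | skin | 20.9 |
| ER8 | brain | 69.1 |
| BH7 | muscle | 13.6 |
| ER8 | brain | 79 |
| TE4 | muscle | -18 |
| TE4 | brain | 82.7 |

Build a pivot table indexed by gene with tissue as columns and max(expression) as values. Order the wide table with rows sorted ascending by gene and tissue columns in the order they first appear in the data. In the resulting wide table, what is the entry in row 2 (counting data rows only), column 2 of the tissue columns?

With rows sorted ascending by gene, row 2 is gene=ER8. tissue columns in first-appearance order: kidney, muscle, brain, skin; column 2 is muscle.
Long rows with gene=ER8, tissue=muscle: max(10.4, 47.6) = 47.6.

47.6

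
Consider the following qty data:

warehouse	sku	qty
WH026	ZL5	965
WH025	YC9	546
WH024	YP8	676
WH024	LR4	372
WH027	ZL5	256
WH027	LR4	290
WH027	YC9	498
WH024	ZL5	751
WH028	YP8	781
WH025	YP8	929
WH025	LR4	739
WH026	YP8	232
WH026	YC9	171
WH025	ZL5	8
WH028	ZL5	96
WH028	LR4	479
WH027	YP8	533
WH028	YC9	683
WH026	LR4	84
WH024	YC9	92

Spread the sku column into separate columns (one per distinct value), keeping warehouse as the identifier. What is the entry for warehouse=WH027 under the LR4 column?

Wide layout: rows indexed by warehouse, columns are the 4 distinct sku values (ZL5, YC9, YP8, LR4).
Cell (warehouse=WH027, sku=LR4) draws from the long row where warehouse=WH027 and sku=LR4, which has qty=290.

290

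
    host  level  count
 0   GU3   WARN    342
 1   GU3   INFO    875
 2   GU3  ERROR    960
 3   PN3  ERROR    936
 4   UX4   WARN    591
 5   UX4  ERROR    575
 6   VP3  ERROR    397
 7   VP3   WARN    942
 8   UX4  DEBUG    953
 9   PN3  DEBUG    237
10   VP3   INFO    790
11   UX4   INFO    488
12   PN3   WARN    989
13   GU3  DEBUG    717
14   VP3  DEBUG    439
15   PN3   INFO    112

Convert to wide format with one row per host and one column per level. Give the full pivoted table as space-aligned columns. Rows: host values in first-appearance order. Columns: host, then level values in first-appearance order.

Columns: host plus the 4 distinct level values (WARN, INFO, ERROR, DEBUG).
For example, row GU3 column WARN takes count=342 from the long row (GU3, WARN).

host  WARN  INFO  ERROR  DEBUG
GU3   342   875   960    717  
PN3   989   112   936    237  
UX4   591   488   575    953  
VP3   942   790   397    439  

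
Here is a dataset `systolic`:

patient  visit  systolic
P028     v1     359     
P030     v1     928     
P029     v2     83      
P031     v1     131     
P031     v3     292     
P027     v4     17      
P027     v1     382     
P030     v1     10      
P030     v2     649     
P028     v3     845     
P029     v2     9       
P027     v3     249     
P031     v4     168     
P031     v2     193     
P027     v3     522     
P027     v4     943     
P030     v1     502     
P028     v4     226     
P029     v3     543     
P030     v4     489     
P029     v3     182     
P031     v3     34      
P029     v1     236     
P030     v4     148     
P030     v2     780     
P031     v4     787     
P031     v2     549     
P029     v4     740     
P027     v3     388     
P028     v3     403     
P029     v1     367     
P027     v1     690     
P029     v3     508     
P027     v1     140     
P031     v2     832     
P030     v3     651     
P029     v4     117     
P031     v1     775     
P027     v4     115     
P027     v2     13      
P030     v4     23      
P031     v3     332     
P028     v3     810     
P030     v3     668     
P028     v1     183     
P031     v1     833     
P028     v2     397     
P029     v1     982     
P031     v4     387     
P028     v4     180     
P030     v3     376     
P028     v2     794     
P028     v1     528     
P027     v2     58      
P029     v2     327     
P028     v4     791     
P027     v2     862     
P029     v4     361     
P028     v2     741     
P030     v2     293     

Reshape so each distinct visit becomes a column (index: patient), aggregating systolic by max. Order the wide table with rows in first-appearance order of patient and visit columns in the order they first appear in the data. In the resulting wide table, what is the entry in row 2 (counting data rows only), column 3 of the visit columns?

668

With rows in first-appearance order of patient, row 2 is patient=P030. visit columns in first-appearance order: v1, v2, v3, v4; column 3 is v3.
Long rows with patient=P030, visit=v3: max(651, 668, 376) = 668.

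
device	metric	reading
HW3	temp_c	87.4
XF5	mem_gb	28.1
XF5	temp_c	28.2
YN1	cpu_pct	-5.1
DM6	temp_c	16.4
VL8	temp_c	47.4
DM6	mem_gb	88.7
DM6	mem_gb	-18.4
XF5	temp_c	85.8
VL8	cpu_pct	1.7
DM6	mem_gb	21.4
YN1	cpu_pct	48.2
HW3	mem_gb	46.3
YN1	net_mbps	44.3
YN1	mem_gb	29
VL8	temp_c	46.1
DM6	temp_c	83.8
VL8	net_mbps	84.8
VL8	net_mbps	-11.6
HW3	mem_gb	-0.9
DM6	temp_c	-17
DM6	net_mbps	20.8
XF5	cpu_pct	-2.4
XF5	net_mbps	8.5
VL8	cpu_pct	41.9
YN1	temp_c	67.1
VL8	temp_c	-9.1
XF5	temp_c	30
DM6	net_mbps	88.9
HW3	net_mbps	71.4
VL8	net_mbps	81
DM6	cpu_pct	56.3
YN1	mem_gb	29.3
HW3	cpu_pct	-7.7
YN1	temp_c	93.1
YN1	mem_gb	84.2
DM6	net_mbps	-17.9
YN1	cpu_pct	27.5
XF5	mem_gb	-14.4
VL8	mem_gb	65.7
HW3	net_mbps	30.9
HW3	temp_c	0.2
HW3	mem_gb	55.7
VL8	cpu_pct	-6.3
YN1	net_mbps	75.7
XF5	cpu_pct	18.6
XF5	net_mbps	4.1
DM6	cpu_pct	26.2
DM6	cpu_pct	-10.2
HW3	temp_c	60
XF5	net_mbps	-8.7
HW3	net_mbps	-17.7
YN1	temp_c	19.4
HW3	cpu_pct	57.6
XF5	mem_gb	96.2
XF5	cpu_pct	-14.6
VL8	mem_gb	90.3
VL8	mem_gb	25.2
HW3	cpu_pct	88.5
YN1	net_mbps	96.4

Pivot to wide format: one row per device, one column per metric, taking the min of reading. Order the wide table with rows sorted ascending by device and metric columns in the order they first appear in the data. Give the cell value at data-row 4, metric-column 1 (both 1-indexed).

28.2

With rows sorted ascending by device, row 4 is device=XF5. metric columns in first-appearance order: temp_c, mem_gb, cpu_pct, net_mbps; column 1 is temp_c.
Long rows with device=XF5, metric=temp_c: min(28.2, 85.8, 30) = 28.2.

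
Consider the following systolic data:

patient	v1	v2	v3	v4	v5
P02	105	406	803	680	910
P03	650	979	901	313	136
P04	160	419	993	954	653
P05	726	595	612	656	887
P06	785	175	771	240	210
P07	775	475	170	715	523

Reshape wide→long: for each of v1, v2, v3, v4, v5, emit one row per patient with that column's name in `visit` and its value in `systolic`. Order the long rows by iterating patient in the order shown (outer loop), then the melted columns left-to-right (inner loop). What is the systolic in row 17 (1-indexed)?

595

30 rows total (6 × 5). Row 17: index ⌊(17-1)/5⌋ = 3 into patient → P05; (17-1) mod 5 = 1 into the melted columns → v2.
So row 17 is (P05, v2, 595); systolic = 595.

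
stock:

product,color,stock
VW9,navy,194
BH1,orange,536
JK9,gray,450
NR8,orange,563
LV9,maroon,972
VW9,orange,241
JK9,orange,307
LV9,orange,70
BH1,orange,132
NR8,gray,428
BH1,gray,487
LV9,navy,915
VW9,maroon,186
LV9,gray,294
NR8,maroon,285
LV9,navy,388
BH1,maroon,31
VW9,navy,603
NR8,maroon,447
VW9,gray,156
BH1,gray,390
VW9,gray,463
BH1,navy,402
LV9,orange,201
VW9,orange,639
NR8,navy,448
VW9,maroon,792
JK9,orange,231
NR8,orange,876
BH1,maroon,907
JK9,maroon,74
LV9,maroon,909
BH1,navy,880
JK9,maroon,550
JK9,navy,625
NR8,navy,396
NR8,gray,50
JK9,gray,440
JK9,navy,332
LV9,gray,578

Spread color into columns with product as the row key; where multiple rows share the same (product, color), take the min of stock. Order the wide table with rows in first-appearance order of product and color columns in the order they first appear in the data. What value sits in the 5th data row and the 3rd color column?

294

With rows in first-appearance order of product, row 5 is product=LV9. color columns in first-appearance order: navy, orange, gray, maroon; column 3 is gray.
Long rows with product=LV9, color=gray: min(294, 578) = 294.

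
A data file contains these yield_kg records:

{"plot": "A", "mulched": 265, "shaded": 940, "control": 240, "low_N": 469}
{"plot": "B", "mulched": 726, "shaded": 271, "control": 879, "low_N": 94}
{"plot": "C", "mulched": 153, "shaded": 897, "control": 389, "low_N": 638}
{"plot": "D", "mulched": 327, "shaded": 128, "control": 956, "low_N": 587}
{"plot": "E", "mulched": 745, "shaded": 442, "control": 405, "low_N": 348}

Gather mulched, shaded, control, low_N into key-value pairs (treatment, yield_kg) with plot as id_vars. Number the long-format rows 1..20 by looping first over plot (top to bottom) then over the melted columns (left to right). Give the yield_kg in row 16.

587

20 rows total (5 × 4). Row 16: index ⌊(16-1)/4⌋ = 3 into plot → D; (16-1) mod 4 = 3 into the melted columns → low_N.
So row 16 is (D, low_N, 587); yield_kg = 587.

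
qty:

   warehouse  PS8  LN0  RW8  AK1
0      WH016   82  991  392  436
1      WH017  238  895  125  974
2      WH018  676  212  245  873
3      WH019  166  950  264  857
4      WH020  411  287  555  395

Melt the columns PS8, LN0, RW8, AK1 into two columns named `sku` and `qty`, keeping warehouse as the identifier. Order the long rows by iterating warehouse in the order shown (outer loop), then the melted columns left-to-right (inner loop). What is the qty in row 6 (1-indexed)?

895

20 rows total (5 × 4). Row 6: index ⌊(6-1)/4⌋ = 1 into warehouse → WH017; (6-1) mod 4 = 1 into the melted columns → LN0.
So row 6 is (WH017, LN0, 895); qty = 895.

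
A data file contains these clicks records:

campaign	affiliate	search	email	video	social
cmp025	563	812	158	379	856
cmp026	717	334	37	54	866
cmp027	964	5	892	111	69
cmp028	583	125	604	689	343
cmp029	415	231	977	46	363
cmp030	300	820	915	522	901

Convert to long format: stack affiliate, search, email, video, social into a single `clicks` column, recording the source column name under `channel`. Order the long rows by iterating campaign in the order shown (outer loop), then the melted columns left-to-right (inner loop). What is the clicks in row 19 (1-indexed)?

689

30 rows total (6 × 5). Row 19: index ⌊(19-1)/5⌋ = 3 into campaign → cmp028; (19-1) mod 5 = 3 into the melted columns → video.
So row 19 is (cmp028, video, 689); clicks = 689.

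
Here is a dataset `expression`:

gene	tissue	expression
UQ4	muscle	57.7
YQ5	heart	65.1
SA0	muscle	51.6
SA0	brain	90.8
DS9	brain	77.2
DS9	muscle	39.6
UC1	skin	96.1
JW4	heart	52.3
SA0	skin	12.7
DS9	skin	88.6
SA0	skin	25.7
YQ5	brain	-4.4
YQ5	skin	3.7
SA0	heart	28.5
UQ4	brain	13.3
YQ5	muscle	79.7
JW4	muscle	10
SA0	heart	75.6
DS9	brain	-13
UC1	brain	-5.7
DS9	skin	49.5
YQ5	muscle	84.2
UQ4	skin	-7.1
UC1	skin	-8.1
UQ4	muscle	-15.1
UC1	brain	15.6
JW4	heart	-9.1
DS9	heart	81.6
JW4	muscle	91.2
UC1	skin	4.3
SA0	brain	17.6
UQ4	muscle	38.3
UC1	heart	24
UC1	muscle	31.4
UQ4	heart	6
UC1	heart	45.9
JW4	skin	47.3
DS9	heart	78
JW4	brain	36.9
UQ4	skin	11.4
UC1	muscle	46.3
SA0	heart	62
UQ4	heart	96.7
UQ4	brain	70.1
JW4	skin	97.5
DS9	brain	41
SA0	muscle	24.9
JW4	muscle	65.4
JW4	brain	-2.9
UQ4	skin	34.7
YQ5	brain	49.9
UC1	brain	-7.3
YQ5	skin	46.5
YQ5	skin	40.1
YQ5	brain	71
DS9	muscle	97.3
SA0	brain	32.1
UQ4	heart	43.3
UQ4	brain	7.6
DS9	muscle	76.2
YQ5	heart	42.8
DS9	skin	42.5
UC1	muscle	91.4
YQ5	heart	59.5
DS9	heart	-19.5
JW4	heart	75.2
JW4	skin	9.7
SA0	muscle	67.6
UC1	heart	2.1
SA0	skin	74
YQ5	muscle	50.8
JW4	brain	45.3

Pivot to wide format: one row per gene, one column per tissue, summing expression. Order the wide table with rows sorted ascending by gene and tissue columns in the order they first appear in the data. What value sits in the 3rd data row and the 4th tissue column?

With rows sorted ascending by gene, row 3 is gene=SA0. tissue columns in first-appearance order: muscle, heart, brain, skin; column 4 is skin.
Long rows with gene=SA0, tissue=skin: 12.7 + 25.7 + 74 = 112.4.

112.4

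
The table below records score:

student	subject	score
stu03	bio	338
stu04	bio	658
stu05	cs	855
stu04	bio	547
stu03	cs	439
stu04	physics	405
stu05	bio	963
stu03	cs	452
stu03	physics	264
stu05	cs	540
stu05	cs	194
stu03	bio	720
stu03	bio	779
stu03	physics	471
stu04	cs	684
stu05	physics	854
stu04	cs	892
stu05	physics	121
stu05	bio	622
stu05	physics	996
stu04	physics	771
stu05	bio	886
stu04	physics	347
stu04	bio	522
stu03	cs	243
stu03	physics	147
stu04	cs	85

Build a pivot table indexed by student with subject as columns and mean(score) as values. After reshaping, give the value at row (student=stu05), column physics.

657

Rows with student=stu05 and subject=physics: score values are 854, 121, 996.
(854 + 121 + 996) / 3 = 657.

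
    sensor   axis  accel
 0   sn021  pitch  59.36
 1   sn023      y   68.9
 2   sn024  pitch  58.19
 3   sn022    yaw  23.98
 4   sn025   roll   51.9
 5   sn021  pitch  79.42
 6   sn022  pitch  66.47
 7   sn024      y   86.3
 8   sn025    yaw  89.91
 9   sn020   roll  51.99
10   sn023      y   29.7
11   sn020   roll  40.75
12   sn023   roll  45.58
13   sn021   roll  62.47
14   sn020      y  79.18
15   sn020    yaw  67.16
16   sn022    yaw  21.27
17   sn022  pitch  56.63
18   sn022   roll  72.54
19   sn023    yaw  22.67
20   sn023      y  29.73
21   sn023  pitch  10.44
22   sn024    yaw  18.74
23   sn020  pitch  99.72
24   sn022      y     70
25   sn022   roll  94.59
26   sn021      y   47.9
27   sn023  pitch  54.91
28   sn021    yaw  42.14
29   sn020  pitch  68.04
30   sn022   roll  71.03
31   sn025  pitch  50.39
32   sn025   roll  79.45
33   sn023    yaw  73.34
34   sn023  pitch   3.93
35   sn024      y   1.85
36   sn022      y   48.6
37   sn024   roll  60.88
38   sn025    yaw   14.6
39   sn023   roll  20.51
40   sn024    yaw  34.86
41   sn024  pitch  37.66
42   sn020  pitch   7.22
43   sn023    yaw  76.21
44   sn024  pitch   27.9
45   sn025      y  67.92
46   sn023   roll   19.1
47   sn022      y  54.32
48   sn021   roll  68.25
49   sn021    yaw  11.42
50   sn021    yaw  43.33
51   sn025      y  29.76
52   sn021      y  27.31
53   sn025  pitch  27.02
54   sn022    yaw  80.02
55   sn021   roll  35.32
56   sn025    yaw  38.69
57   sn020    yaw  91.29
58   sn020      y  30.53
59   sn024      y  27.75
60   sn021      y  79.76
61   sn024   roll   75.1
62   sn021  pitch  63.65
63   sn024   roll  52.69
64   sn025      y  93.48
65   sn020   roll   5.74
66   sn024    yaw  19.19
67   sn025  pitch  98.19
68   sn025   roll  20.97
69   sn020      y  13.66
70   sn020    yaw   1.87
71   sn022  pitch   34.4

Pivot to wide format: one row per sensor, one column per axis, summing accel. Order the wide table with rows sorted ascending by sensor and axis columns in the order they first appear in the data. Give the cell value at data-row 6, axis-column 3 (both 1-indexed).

With rows sorted ascending by sensor, row 6 is sensor=sn025. axis columns in first-appearance order: pitch, y, yaw, roll; column 3 is yaw.
Long rows with sensor=sn025, axis=yaw: 89.91 + 14.6 + 38.69 = 143.20.

143.20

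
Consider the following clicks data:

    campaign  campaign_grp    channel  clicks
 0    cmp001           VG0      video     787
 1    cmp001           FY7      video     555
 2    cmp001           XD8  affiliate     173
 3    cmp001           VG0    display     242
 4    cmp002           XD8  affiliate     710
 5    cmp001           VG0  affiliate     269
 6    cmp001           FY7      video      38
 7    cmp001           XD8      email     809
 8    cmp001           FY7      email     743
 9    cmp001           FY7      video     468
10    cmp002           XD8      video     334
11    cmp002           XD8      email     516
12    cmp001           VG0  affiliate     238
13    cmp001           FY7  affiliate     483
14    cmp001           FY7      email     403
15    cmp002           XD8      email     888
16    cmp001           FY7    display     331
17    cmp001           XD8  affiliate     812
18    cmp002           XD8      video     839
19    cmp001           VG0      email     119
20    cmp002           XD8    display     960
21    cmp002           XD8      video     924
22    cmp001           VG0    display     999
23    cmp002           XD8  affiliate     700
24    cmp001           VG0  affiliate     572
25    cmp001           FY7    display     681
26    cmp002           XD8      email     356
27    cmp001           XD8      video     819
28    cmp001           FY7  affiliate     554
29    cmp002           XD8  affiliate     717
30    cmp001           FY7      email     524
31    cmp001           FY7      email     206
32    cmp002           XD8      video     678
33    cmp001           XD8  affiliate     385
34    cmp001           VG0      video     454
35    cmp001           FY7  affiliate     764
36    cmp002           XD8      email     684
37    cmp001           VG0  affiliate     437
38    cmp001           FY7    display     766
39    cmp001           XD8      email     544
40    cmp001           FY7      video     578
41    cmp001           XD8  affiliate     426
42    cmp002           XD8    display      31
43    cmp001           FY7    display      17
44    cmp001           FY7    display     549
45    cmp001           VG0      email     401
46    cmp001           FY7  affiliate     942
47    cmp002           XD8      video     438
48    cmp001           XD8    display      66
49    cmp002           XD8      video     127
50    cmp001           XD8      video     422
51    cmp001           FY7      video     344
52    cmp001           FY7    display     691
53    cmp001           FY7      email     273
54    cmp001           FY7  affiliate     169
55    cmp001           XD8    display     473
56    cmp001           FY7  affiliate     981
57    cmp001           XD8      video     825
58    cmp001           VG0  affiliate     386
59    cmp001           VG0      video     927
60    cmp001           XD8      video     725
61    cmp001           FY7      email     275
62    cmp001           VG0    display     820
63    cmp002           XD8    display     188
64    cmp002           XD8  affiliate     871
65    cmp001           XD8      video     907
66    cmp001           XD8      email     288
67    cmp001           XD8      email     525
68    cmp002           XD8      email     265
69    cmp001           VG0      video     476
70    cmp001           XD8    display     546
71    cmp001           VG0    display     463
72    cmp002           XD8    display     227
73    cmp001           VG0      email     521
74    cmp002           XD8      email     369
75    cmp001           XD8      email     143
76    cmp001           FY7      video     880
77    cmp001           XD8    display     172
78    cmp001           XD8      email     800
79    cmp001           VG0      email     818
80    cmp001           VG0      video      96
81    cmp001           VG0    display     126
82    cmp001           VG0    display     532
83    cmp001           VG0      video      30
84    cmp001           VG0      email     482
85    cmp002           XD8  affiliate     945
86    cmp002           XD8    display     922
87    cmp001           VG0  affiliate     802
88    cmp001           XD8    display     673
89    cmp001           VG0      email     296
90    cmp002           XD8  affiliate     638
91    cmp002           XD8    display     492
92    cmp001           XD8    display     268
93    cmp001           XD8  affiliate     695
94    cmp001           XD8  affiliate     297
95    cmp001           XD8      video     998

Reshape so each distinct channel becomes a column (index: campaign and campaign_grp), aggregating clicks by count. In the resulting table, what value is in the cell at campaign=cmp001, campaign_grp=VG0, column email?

6

Rows with campaign=cmp001, campaign_grp=VG0 and channel=email: clicks values are 119, 401, 521, 818, 482, 296.
6 rows match — count = 6.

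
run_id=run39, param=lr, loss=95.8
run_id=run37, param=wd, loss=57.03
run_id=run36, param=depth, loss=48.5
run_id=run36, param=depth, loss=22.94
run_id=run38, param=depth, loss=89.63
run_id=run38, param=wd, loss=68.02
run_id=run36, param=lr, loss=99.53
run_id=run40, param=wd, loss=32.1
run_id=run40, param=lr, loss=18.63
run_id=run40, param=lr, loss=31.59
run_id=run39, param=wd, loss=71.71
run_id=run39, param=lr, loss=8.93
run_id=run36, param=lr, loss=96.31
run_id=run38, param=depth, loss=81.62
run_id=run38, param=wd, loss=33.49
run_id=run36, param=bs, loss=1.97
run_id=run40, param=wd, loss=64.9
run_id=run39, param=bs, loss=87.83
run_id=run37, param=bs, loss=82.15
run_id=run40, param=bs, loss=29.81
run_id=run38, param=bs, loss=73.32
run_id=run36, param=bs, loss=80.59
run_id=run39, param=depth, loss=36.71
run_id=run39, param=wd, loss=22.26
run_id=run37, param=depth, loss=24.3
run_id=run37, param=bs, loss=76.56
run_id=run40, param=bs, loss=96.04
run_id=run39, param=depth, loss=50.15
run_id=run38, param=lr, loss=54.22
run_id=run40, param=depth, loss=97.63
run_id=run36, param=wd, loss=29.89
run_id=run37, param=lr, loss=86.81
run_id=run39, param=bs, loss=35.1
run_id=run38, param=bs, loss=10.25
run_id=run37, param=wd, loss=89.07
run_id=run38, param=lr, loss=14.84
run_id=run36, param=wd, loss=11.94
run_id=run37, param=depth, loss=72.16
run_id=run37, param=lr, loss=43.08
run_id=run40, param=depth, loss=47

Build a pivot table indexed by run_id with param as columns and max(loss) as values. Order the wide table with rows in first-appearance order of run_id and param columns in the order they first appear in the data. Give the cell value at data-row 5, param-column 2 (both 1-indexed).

64.9

With rows in first-appearance order of run_id, row 5 is run_id=run40. param columns in first-appearance order: lr, wd, depth, bs; column 2 is wd.
Long rows with run_id=run40, param=wd: max(32.1, 64.9) = 64.9.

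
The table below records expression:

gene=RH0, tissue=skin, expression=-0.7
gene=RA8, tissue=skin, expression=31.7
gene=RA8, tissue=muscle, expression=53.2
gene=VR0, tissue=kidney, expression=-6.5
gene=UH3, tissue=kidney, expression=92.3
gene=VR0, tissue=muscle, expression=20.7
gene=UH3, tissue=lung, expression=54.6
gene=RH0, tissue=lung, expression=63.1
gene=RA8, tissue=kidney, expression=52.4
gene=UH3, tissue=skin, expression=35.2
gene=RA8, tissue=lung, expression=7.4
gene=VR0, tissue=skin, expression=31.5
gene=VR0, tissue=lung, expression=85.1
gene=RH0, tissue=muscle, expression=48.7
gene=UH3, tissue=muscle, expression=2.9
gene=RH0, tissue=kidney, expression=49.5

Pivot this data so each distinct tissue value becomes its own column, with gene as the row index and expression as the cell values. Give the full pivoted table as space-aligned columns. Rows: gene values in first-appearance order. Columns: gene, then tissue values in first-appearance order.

Columns: gene plus the 4 distinct tissue values (skin, muscle, kidney, lung).
For example, row RH0 column skin takes expression=-0.7 from the long row (RH0, skin).

gene  skin  muscle  kidney  lung
RH0   -0.7  48.7    49.5    63.1
RA8   31.7  53.2    52.4    7.4 
VR0   31.5  20.7    -6.5    85.1
UH3   35.2  2.9     92.3    54.6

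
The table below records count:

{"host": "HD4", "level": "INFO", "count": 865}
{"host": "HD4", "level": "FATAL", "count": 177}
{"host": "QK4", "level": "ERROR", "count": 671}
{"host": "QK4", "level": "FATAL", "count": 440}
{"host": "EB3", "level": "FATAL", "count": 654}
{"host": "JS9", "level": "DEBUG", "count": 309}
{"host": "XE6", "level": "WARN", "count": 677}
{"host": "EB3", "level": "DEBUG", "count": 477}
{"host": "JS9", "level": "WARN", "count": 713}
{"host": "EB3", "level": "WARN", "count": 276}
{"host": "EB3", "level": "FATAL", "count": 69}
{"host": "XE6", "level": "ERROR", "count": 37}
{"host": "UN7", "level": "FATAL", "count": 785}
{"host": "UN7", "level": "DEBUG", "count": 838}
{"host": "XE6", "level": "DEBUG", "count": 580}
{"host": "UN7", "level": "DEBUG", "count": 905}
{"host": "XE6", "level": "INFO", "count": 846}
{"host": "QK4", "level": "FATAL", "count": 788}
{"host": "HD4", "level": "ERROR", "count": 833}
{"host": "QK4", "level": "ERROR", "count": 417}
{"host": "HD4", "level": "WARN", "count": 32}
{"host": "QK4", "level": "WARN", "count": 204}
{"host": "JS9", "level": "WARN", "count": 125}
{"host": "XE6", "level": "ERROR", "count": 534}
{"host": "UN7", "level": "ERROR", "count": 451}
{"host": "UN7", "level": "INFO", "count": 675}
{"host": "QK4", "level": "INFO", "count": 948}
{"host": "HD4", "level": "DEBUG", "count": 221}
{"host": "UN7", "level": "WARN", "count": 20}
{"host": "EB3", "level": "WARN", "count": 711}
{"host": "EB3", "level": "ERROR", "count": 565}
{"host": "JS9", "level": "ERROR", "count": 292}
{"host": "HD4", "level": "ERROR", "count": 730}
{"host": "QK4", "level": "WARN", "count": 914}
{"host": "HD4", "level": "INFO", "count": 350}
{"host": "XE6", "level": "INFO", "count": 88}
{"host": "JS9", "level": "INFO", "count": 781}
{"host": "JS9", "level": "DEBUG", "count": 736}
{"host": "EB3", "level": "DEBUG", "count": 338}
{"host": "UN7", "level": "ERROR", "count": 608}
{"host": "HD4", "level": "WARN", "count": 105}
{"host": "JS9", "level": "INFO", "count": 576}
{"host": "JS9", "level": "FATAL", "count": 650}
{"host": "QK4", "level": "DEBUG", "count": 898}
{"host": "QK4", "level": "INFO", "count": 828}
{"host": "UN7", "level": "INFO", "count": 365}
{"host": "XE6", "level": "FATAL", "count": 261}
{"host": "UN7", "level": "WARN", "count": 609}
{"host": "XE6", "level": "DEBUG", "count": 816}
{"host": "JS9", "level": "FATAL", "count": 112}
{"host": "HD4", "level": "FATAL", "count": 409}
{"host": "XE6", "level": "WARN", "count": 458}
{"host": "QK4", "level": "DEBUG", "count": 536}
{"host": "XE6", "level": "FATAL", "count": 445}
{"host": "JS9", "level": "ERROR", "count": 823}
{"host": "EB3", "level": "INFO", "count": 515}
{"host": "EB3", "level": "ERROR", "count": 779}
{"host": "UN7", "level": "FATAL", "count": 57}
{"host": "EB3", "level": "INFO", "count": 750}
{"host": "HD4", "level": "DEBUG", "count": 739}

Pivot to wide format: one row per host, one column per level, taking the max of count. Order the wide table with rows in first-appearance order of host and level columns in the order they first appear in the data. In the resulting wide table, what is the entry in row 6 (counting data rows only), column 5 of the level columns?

609

With rows in first-appearance order of host, row 6 is host=UN7. level columns in first-appearance order: INFO, FATAL, ERROR, DEBUG, WARN; column 5 is WARN.
Long rows with host=UN7, level=WARN: max(20, 609) = 609.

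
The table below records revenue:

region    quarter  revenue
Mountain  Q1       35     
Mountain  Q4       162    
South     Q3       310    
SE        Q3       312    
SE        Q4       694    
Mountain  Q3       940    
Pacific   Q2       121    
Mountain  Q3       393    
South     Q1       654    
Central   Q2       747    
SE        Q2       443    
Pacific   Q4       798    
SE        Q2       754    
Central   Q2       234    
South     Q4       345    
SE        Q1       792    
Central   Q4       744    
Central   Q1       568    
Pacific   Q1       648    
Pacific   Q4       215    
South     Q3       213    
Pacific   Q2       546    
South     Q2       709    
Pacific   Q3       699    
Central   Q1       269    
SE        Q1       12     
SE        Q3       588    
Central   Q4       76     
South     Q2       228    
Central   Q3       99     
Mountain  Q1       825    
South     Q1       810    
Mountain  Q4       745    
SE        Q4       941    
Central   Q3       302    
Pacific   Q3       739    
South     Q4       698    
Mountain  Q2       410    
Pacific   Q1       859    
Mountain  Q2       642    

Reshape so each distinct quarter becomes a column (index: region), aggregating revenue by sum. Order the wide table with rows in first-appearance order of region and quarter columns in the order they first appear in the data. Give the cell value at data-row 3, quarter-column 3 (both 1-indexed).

900

With rows in first-appearance order of region, row 3 is region=SE. quarter columns in first-appearance order: Q1, Q4, Q3, Q2; column 3 is Q3.
Long rows with region=SE, quarter=Q3: 312 + 588 = 900.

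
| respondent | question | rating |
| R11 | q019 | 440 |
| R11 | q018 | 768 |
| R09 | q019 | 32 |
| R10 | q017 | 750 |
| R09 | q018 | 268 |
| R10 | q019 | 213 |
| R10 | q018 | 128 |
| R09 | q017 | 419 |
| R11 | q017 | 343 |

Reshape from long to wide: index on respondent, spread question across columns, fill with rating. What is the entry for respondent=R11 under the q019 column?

440

Wide layout: rows indexed by respondent, columns are the 3 distinct question values (q019, q018, q017).
Cell (respondent=R11, question=q019) draws from the long row where respondent=R11 and question=q019, which has rating=440.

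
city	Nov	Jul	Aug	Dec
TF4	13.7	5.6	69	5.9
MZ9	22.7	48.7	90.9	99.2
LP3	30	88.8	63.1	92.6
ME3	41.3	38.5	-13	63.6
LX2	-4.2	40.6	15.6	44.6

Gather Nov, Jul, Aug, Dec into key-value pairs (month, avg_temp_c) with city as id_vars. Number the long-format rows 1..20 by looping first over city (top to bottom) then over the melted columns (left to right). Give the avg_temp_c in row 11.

20 rows total (5 × 4). Row 11: index ⌊(11-1)/4⌋ = 2 into city → LP3; (11-1) mod 4 = 2 into the melted columns → Aug.
So row 11 is (LP3, Aug, 63.1); avg_temp_c = 63.1.

63.1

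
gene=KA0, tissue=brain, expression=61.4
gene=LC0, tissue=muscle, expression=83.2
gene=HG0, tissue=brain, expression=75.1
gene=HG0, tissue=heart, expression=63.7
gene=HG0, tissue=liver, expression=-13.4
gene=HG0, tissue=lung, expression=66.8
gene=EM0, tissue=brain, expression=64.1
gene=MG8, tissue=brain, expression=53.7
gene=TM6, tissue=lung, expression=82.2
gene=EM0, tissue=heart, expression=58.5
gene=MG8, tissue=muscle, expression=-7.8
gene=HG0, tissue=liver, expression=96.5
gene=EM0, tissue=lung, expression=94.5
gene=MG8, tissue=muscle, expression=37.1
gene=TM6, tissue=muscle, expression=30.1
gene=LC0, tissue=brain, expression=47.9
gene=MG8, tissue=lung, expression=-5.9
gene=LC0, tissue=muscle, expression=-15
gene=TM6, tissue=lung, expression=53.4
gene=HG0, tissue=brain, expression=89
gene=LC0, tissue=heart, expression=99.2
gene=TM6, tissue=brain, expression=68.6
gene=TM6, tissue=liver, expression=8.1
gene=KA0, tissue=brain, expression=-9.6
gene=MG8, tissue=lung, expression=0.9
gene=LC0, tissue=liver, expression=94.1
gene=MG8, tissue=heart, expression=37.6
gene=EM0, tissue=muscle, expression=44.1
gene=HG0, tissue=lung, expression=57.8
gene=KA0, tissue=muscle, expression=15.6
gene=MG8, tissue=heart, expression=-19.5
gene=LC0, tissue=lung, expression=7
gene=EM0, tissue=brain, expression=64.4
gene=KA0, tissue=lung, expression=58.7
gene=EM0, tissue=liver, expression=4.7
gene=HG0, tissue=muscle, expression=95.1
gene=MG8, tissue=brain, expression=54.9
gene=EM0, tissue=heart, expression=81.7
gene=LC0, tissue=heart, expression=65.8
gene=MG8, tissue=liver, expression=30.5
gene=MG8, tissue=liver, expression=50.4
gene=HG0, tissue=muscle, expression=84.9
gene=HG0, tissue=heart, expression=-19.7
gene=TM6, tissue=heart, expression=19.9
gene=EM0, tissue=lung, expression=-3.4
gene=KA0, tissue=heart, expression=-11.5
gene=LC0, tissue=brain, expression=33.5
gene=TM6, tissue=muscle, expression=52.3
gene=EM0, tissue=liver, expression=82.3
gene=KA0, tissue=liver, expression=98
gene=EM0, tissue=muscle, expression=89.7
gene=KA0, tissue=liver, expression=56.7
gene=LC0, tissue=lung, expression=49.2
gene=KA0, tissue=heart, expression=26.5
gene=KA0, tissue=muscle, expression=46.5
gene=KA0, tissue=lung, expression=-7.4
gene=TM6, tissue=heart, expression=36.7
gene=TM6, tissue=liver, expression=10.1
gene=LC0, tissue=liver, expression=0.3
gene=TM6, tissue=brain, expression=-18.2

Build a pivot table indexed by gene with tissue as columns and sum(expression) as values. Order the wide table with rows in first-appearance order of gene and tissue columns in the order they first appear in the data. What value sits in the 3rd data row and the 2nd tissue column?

180

With rows in first-appearance order of gene, row 3 is gene=HG0. tissue columns in first-appearance order: brain, muscle, heart, liver, lung; column 2 is muscle.
Long rows with gene=HG0, tissue=muscle: 95.1 + 84.9 = 180.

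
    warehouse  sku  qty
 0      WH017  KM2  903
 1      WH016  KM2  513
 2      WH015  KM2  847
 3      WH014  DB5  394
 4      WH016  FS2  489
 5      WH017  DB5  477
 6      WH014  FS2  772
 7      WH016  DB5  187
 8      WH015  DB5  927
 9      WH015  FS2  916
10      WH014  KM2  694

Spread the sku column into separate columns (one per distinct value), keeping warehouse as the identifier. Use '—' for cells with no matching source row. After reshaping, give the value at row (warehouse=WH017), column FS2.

—

No long-format row has warehouse=WH017 and sku=FS2, so the cell is —.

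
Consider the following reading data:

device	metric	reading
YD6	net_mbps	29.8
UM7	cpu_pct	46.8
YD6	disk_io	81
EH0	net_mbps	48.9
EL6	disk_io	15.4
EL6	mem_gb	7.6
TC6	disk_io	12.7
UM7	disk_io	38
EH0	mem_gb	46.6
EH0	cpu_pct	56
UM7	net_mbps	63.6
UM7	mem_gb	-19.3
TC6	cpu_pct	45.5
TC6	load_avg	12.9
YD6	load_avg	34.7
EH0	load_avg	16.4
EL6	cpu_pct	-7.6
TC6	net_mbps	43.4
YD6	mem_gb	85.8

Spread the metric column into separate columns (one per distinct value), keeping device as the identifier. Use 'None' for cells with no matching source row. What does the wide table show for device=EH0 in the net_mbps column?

The long row with device=EH0, metric=net_mbps has reading=48.9.

48.9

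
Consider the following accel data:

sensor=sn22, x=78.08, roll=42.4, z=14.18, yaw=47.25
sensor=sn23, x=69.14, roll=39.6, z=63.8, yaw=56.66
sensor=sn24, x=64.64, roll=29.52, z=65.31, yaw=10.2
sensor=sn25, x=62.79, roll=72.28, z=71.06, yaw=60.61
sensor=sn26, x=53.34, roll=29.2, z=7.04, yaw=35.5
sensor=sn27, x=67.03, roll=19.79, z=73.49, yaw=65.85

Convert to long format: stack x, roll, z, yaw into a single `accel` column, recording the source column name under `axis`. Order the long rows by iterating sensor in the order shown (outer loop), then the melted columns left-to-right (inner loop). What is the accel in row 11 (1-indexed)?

24 rows total (6 × 4). Row 11: index ⌊(11-1)/4⌋ = 2 into sensor → sn24; (11-1) mod 4 = 2 into the melted columns → z.
So row 11 is (sn24, z, 65.31); accel = 65.31.

65.31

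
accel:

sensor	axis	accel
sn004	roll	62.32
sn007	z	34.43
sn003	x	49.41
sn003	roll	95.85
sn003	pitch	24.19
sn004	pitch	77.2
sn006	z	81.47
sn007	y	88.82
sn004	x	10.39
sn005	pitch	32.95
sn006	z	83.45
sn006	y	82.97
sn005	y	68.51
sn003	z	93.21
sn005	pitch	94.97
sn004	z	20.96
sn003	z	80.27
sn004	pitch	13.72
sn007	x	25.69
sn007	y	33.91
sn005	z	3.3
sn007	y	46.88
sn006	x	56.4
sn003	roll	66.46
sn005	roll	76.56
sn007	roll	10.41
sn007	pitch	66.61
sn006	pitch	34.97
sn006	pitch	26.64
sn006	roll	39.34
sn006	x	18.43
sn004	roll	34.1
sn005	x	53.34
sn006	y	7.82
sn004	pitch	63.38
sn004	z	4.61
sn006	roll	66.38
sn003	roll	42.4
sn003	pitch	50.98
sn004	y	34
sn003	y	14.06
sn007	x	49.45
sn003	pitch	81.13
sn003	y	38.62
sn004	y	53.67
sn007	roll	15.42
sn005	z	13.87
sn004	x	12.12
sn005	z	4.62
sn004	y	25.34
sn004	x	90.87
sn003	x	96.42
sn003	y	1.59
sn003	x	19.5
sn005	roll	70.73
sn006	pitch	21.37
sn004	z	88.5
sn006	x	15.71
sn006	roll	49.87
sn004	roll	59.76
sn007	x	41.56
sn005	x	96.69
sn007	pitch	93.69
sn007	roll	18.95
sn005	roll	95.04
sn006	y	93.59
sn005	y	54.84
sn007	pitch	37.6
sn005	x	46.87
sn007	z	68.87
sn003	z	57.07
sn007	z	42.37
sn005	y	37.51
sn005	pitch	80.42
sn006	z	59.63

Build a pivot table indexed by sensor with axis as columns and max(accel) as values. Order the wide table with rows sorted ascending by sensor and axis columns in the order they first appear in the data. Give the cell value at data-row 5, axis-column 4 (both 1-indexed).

With rows sorted ascending by sensor, row 5 is sensor=sn007. axis columns in first-appearance order: roll, z, x, pitch, y; column 4 is pitch.
Long rows with sensor=sn007, axis=pitch: max(66.61, 93.69, 37.6) = 93.69.

93.69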